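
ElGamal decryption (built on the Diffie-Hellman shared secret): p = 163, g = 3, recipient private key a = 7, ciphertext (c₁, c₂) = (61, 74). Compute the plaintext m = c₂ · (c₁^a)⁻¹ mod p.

Shared mask s = c₁^a mod p = 61^7 mod 163.
61^1 ≡ 61 (mod 163)
61^2 = (61^1)^2 ≡ 61^2 = 3721 ≡ 135 (mod 163)
61^4 = (61^2)^2 ≡ 135^2 = 18225 ≡ 132 (mod 163)
61^7 = 61^4 · 61^2 · 61^1 ≡ 132 · 135 · 61 ≡ 136 (mod 163).
So s = 136; s⁻¹ ≡ 6 (mod 163).
m = c₂ · s⁻¹ mod 163 = 74 · 6 mod 163 = 118.

118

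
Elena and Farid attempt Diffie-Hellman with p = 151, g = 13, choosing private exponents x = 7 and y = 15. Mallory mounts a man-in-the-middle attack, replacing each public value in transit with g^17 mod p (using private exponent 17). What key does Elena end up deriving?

63

Elena receives Mallory's public value M = 13^17 mod 151 instead of the honest one.
13^1 ≡ 13 (mod 151)
13^2 = (13^1)^2 ≡ 13^2 = 169 ≡ 18 (mod 151)
13^4 = (13^2)^2 ≡ 18^2 = 324 ≡ 22 (mod 151)
13^8 = (13^4)^2 ≡ 22^2 = 484 ≡ 31 (mod 151)
13^16 = (13^8)^2 ≡ 31^2 = 961 ≡ 55 (mod 151)
13^17 = 13^16 · 13^1 ≡ 55 · 13 ≡ 111 (mod 151).
So M = 111. Elena computes K = M^7 mod 151.
111^1 ≡ 111 (mod 151)
111^2 = (111^1)^2 ≡ 111^2 = 12321 ≡ 90 (mod 151)
111^4 = (111^2)^2 ≡ 90^2 = 8100 ≡ 97 (mod 151)
111^7 = 111^4 · 111^2 · 111^1 ≡ 97 · 90 · 111 ≡ 63 (mod 151).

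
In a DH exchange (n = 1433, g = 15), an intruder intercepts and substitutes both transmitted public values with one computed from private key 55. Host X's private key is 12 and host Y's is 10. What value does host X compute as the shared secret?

Host X receives an intruder's public value M = 15^55 mod 1433 instead of the honest one.
15^1 ≡ 15 (mod 1433)
15^2 = (15^1)^2 ≡ 15^2 = 225 ≡ 225 (mod 1433)
15^4 = (15^2)^2 ≡ 225^2 = 50625 ≡ 470 (mod 1433)
15^8 = (15^4)^2 ≡ 470^2 = 220900 ≡ 218 (mod 1433)
15^16 = (15^8)^2 ≡ 218^2 = 47524 ≡ 235 (mod 1433)
15^32 = (15^16)^2 ≡ 235^2 = 55225 ≡ 771 (mod 1433)
15^55 = 15^32 · 15^16 · 15^4 · 15^2 · 15^1 ≡ 771 · 235 · 470 · 225 · 15 ≡ 801 (mod 1433).
So M = 801. Host X computes K = M^12 mod 1433.
801^1 ≡ 801 (mod 1433)
801^2 = (801^1)^2 ≡ 801^2 = 641601 ≡ 1050 (mod 1433)
801^4 = (801^2)^2 ≡ 1050^2 = 1102500 ≡ 523 (mod 1433)
801^8 = (801^4)^2 ≡ 523^2 = 273529 ≡ 1259 (mod 1433)
801^12 = 801^8 · 801^4 ≡ 1259 · 523 ≡ 710 (mod 1433).

710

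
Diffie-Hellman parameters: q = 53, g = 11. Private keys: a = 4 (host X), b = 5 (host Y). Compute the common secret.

Host Y sends B = g^b mod q = 11^5 mod 53.
11^1 ≡ 11 (mod 53)
11^2 = (11^1)^2 ≡ 11^2 = 121 ≡ 15 (mod 53)
11^4 = (11^2)^2 ≡ 15^2 = 225 ≡ 13 (mod 53)
11^5 = 11^4 · 11^1 ≡ 13 · 11 ≡ 37 (mod 53).
So B = 37. Host X then computes K = B^a mod q = 37^4 mod 53.
37^1 ≡ 37 (mod 53)
37^2 = (37^1)^2 ≡ 37^2 = 1369 ≡ 44 (mod 53)
37^4 = (37^2)^2 ≡ 44^2 = 1936 ≡ 28 (mod 53)

28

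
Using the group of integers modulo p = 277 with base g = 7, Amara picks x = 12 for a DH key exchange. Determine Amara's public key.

Public value = 7^12 mod 277.
7^1 ≡ 7 (mod 277)
7^2 = (7^1)^2 ≡ 7^2 = 49 ≡ 49 (mod 277)
7^4 = (7^2)^2 ≡ 49^2 = 2401 ≡ 185 (mod 277)
7^8 = (7^4)^2 ≡ 185^2 = 34225 ≡ 154 (mod 277)
7^12 = 7^8 · 7^4 ≡ 154 · 185 ≡ 236 (mod 277).

236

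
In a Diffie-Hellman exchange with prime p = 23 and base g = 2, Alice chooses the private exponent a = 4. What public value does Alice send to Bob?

16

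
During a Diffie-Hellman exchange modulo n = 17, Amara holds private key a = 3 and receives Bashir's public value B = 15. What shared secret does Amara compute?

9

Shared key K = 15^3 mod 17.
15^1 ≡ 15 (mod 17)
15^2 = (15^1)^2 ≡ 15^2 = 225 ≡ 4 (mod 17)
15^3 = 15^2 · 15^1 ≡ 4 · 15 ≡ 9 (mod 17).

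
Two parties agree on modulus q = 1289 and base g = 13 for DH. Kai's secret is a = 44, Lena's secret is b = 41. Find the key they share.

1157

Kai sends A = g^a mod q = 13^44 mod 1289.
13^1 ≡ 13 (mod 1289)
13^2 = (13^1)^2 ≡ 13^2 = 169 ≡ 169 (mod 1289)
13^4 = (13^2)^2 ≡ 169^2 = 28561 ≡ 203 (mod 1289)
13^8 = (13^4)^2 ≡ 203^2 = 41209 ≡ 1250 (mod 1289)
13^16 = (13^8)^2 ≡ 1250^2 = 1562500 ≡ 232 (mod 1289)
13^32 = (13^16)^2 ≡ 232^2 = 53824 ≡ 975 (mod 1289)
13^44 = 13^32 · 13^8 · 13^4 ≡ 975 · 1250 · 203 ≡ 746 (mod 1289).
So A = 746. Lena then computes K = A^b mod q = 746^41 mod 1289.
746^1 ≡ 746 (mod 1289)
746^2 = (746^1)^2 ≡ 746^2 = 556516 ≡ 957 (mod 1289)
746^4 = (746^2)^2 ≡ 957^2 = 915849 ≡ 659 (mod 1289)
746^8 = (746^4)^2 ≡ 659^2 = 434281 ≡ 1177 (mod 1289)
746^16 = (746^8)^2 ≡ 1177^2 = 1385329 ≡ 943 (mod 1289)
746^32 = (746^16)^2 ≡ 943^2 = 889249 ≡ 1128 (mod 1289)
746^41 = 746^32 · 746^8 · 746^1 ≡ 1128 · 1177 · 746 ≡ 1157 (mod 1289).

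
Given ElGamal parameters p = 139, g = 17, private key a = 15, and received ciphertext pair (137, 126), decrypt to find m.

73

Shared mask s = c₁^a mod p = 137^15 mod 139.
137^1 ≡ 137 (mod 139)
137^2 = (137^1)^2 ≡ 137^2 = 18769 ≡ 4 (mod 139)
137^4 = (137^2)^2 ≡ 4^2 = 16 ≡ 16 (mod 139)
137^8 = (137^4)^2 ≡ 16^2 = 256 ≡ 117 (mod 139)
137^15 = 137^8 · 137^4 · 137^2 · 137^1 ≡ 117 · 16 · 4 · 137 ≡ 36 (mod 139).
So s = 36; s⁻¹ ≡ 112 (mod 139).
m = c₂ · s⁻¹ mod 139 = 126 · 112 mod 139 = 73.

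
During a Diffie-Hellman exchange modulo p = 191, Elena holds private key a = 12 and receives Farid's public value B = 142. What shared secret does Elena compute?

109

Shared key K = 142^12 mod 191.
142^1 ≡ 142 (mod 191)
142^2 = (142^1)^2 ≡ 142^2 = 20164 ≡ 109 (mod 191)
142^4 = (142^2)^2 ≡ 109^2 = 11881 ≡ 39 (mod 191)
142^8 = (142^4)^2 ≡ 39^2 = 1521 ≡ 184 (mod 191)
142^12 = 142^8 · 142^4 ≡ 184 · 39 ≡ 109 (mod 191).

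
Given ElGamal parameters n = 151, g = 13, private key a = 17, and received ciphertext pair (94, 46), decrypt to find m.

Shared mask s = c₁^a mod n = 94^17 mod 151.
94^1 ≡ 94 (mod 151)
94^2 = (94^1)^2 ≡ 94^2 = 8836 ≡ 78 (mod 151)
94^4 = (94^2)^2 ≡ 78^2 = 6084 ≡ 44 (mod 151)
94^8 = (94^4)^2 ≡ 44^2 = 1936 ≡ 124 (mod 151)
94^16 = (94^8)^2 ≡ 124^2 = 15376 ≡ 125 (mod 151)
94^17 = 94^16 · 94^1 ≡ 125 · 94 ≡ 123 (mod 151).
So s = 123; s⁻¹ ≡ 124 (mod 151).
m = c₂ · s⁻¹ mod 151 = 46 · 124 mod 151 = 117.

117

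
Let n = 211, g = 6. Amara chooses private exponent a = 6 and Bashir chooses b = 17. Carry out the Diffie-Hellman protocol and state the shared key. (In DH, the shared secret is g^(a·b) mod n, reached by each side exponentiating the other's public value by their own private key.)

169

Bashir sends B = g^b mod n = 6^17 mod 211.
6^1 ≡ 6 (mod 211)
6^2 = (6^1)^2 ≡ 6^2 = 36 ≡ 36 (mod 211)
6^4 = (6^2)^2 ≡ 36^2 = 1296 ≡ 30 (mod 211)
6^8 = (6^4)^2 ≡ 30^2 = 900 ≡ 56 (mod 211)
6^16 = (6^8)^2 ≡ 56^2 = 3136 ≡ 182 (mod 211)
6^17 = 6^16 · 6^1 ≡ 182 · 6 ≡ 37 (mod 211).
So B = 37. Amara then computes K = B^a mod n = 37^6 mod 211.
37^1 ≡ 37 (mod 211)
37^2 = (37^1)^2 ≡ 37^2 = 1369 ≡ 103 (mod 211)
37^4 = (37^2)^2 ≡ 103^2 = 10609 ≡ 59 (mod 211)
37^6 = 37^4 · 37^2 ≡ 59 · 103 ≡ 169 (mod 211).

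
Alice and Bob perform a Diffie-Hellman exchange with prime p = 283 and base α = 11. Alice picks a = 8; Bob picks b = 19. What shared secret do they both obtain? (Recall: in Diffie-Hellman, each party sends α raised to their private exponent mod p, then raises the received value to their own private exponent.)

Bob sends B = α^b mod p = 11^19 mod 283.
11^1 ≡ 11 (mod 283)
11^2 = (11^1)^2 ≡ 11^2 = 121 ≡ 121 (mod 283)
11^4 = (11^2)^2 ≡ 121^2 = 14641 ≡ 208 (mod 283)
11^8 = (11^4)^2 ≡ 208^2 = 43264 ≡ 248 (mod 283)
11^16 = (11^8)^2 ≡ 248^2 = 61504 ≡ 93 (mod 283)
11^19 = 11^16 · 11^2 · 11^1 ≡ 93 · 121 · 11 ≡ 112 (mod 283).
So B = 112. Alice then computes K = B^a mod p = 112^8 mod 283.
112^1 ≡ 112 (mod 283)
112^2 = (112^1)^2 ≡ 112^2 = 12544 ≡ 92 (mod 283)
112^4 = (112^2)^2 ≡ 92^2 = 8464 ≡ 257 (mod 283)
112^8 = (112^4)^2 ≡ 257^2 = 66049 ≡ 110 (mod 283)

110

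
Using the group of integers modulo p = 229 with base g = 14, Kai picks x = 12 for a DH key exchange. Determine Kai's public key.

Public value = 14^12 mod 229.
14^1 ≡ 14 (mod 229)
14^2 = (14^1)^2 ≡ 14^2 = 196 ≡ 196 (mod 229)
14^4 = (14^2)^2 ≡ 196^2 = 38416 ≡ 173 (mod 229)
14^8 = (14^4)^2 ≡ 173^2 = 29929 ≡ 159 (mod 229)
14^12 = 14^8 · 14^4 ≡ 159 · 173 ≡ 27 (mod 229).

27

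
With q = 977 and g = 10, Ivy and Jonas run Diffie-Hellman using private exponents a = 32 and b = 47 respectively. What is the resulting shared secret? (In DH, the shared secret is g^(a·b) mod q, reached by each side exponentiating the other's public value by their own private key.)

946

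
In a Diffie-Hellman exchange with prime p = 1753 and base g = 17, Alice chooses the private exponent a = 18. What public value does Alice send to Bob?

1036

Public value = 17^{18} \pmod{1753}.
17^1 ≡ 17 (mod 1753)
17^2 = (17^1)^2 ≡ 17^2 = 289 ≡ 289 (mod 1753)
17^4 = (17^2)^2 ≡ 289^2 = 83521 ≡ 1130 (mod 1753)
17^8 = (17^4)^2 ≡ 1130^2 = 1276900 ≡ 716 (mod 1753)
17^16 = (17^8)^2 ≡ 716^2 = 512656 ≡ 780 (mod 1753)
17^18 = 17^16 · 17^2 ≡ 780 · 289 ≡ 1036 (mod 1753).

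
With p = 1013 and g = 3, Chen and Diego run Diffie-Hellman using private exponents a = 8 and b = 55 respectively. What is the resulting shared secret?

16

Chen sends A = g^a mod p = 3^8 mod 1013.
3^1 ≡ 3 (mod 1013)
3^2 = (3^1)^2 ≡ 3^2 = 9 ≡ 9 (mod 1013)
3^4 = (3^2)^2 ≡ 9^2 = 81 ≡ 81 (mod 1013)
3^8 = (3^4)^2 ≡ 81^2 = 6561 ≡ 483 (mod 1013)
So A = 483. Diego then computes K = A^b mod p = 483^55 mod 1013.
483^1 ≡ 483 (mod 1013)
483^2 = (483^1)^2 ≡ 483^2 = 233289 ≡ 299 (mod 1013)
483^4 = (483^2)^2 ≡ 299^2 = 89401 ≡ 257 (mod 1013)
483^8 = (483^4)^2 ≡ 257^2 = 66049 ≡ 204 (mod 1013)
483^16 = (483^8)^2 ≡ 204^2 = 41616 ≡ 83 (mod 1013)
483^32 = (483^16)^2 ≡ 83^2 = 6889 ≡ 811 (mod 1013)
483^55 = 483^32 · 483^16 · 483^4 · 483^2 · 483^1 ≡ 811 · 83 · 257 · 299 · 483 ≡ 16 (mod 1013).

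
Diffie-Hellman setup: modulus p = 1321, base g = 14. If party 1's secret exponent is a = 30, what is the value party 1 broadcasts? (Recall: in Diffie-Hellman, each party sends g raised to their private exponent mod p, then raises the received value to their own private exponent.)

1266

Public value = 14^30 mod 1321.
14^1 ≡ 14 (mod 1321)
14^2 = (14^1)^2 ≡ 14^2 = 196 ≡ 196 (mod 1321)
14^4 = (14^2)^2 ≡ 196^2 = 38416 ≡ 107 (mod 1321)
14^8 = (14^4)^2 ≡ 107^2 = 11449 ≡ 881 (mod 1321)
14^16 = (14^8)^2 ≡ 881^2 = 776161 ≡ 734 (mod 1321)
14^30 = 14^16 · 14^8 · 14^4 · 14^2 ≡ 734 · 881 · 107 · 196 ≡ 1266 (mod 1321).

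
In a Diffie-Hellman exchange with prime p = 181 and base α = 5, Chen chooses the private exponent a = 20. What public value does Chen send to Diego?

48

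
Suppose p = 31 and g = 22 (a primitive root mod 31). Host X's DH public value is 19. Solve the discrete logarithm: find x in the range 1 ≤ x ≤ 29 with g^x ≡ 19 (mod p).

Try successive powers of 22 modulo 31:
22^1 ≡ 22
22^2 ≡ 19
Found: x = 2.

2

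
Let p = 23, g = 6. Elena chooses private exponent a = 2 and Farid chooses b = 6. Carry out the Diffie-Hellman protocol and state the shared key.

Elena sends A = g^a mod p = 6^2 mod 23.
6^1 ≡ 6 (mod 23)
6^2 = (6^1)^2 ≡ 6^2 = 36 ≡ 13 (mod 23)
So A = 13. Farid then computes K = A^b mod p = 13^6 mod 23.
13^1 ≡ 13 (mod 23)
13^2 = (13^1)^2 ≡ 13^2 = 169 ≡ 8 (mod 23)
13^4 = (13^2)^2 ≡ 8^2 = 64 ≡ 18 (mod 23)
13^6 = 13^4 · 13^2 ≡ 18 · 8 ≡ 6 (mod 23).

6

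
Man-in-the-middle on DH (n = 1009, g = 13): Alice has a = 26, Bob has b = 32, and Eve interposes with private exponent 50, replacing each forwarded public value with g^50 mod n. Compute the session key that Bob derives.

634

Bob receives Eve's public value M = 13^50 mod 1009 instead of the honest one.
13^1 ≡ 13 (mod 1009)
13^2 = (13^1)^2 ≡ 13^2 = 169 ≡ 169 (mod 1009)
13^4 = (13^2)^2 ≡ 169^2 = 28561 ≡ 309 (mod 1009)
13^8 = (13^4)^2 ≡ 309^2 = 95481 ≡ 635 (mod 1009)
13^16 = (13^8)^2 ≡ 635^2 = 403225 ≡ 634 (mod 1009)
13^32 = (13^16)^2 ≡ 634^2 = 401956 ≡ 374 (mod 1009)
13^50 = 13^32 · 13^16 · 13^2 ≡ 374 · 634 · 169 ≡ 169 (mod 1009).
So M = 169. Bob computes K = M^32 mod 1009.
169^1 ≡ 169 (mod 1009)
169^2 = (169^1)^2 ≡ 169^2 = 28561 ≡ 309 (mod 1009)
169^4 = (169^2)^2 ≡ 309^2 = 95481 ≡ 635 (mod 1009)
169^8 = (169^4)^2 ≡ 635^2 = 403225 ≡ 634 (mod 1009)
169^16 = (169^8)^2 ≡ 634^2 = 401956 ≡ 374 (mod 1009)
169^32 = (169^16)^2 ≡ 374^2 = 139876 ≡ 634 (mod 1009)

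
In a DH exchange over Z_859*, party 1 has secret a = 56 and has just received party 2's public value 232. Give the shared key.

698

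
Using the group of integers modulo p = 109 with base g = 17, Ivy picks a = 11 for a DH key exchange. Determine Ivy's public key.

Public value = 17^11 mod 109.
17^1 ≡ 17 (mod 109)
17^2 = (17^1)^2 ≡ 17^2 = 289 ≡ 71 (mod 109)
17^4 = (17^2)^2 ≡ 71^2 = 5041 ≡ 27 (mod 109)
17^8 = (17^4)^2 ≡ 27^2 = 729 ≡ 75 (mod 109)
17^11 = 17^8 · 17^2 · 17^1 ≡ 75 · 71 · 17 ≡ 55 (mod 109).

55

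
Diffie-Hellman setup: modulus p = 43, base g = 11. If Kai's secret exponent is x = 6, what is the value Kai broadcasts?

4

Public value = 11^6 (mod 43).
11^1 ≡ 11 (mod 43)
11^2 = (11^1)^2 ≡ 11^2 = 121 ≡ 35 (mod 43)
11^4 = (11^2)^2 ≡ 35^2 = 1225 ≡ 21 (mod 43)
11^6 = 11^4 · 11^2 ≡ 21 · 35 ≡ 4 (mod 43).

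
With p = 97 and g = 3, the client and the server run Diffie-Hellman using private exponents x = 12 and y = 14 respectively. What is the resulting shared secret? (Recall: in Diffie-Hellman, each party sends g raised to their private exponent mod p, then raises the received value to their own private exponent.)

The server sends B = g^y mod p = 3^14 mod 97.
3^1 ≡ 3 (mod 97)
3^2 = (3^1)^2 ≡ 3^2 = 9 ≡ 9 (mod 97)
3^4 = (3^2)^2 ≡ 9^2 = 81 ≡ 81 (mod 97)
3^8 = (3^4)^2 ≡ 81^2 = 6561 ≡ 62 (mod 97)
3^14 = 3^8 · 3^4 · 3^2 ≡ 62 · 81 · 9 ≡ 93 (mod 97).
So B = 93. The client then computes K = B^x mod p = 93^12 mod 97.
93^1 ≡ 93 (mod 97)
93^2 = (93^1)^2 ≡ 93^2 = 8649 ≡ 16 (mod 97)
93^4 = (93^2)^2 ≡ 16^2 = 256 ≡ 62 (mod 97)
93^8 = (93^4)^2 ≡ 62^2 = 3844 ≡ 61 (mod 97)
93^12 = 93^8 · 93^4 ≡ 61 · 62 ≡ 96 (mod 97).

96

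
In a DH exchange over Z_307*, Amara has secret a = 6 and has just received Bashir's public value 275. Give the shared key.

Shared key K = 275^6 mod 307.
275^1 ≡ 275 (mod 307)
275^2 = (275^1)^2 ≡ 275^2 = 75625 ≡ 103 (mod 307)
275^4 = (275^2)^2 ≡ 103^2 = 10609 ≡ 171 (mod 307)
275^6 = 275^4 · 275^2 ≡ 171 · 103 ≡ 114 (mod 307).

114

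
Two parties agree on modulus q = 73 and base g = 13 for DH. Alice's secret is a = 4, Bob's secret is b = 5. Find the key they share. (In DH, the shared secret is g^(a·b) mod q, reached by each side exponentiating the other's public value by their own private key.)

Bob sends B = g^b mod q = 13^5 mod 73.
13^1 ≡ 13 (mod 73)
13^2 = (13^1)^2 ≡ 13^2 = 169 ≡ 23 (mod 73)
13^4 = (13^2)^2 ≡ 23^2 = 529 ≡ 18 (mod 73)
13^5 = 13^4 · 13^1 ≡ 18 · 13 ≡ 15 (mod 73).
So B = 15. Alice then computes K = B^a mod q = 15^4 mod 73.
15^1 ≡ 15 (mod 73)
15^2 = (15^1)^2 ≡ 15^2 = 225 ≡ 6 (mod 73)
15^4 = (15^2)^2 ≡ 6^2 = 36 ≡ 36 (mod 73)

36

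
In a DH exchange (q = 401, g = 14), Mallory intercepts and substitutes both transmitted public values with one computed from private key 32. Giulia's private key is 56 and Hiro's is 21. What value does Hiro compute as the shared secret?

Hiro receives Mallory's public value M = 14^32 mod 401 instead of the honest one.
14^1 ≡ 14 (mod 401)
14^2 = (14^1)^2 ≡ 14^2 = 196 ≡ 196 (mod 401)
14^4 = (14^2)^2 ≡ 196^2 = 38416 ≡ 321 (mod 401)
14^8 = (14^4)^2 ≡ 321^2 = 103041 ≡ 385 (mod 401)
14^16 = (14^8)^2 ≡ 385^2 = 148225 ≡ 256 (mod 401)
14^32 = (14^16)^2 ≡ 256^2 = 65536 ≡ 173 (mod 401)
So M = 173. Hiro computes K = M^21 mod 401.
173^1 ≡ 173 (mod 401)
173^2 = (173^1)^2 ≡ 173^2 = 29929 ≡ 255 (mod 401)
173^4 = (173^2)^2 ≡ 255^2 = 65025 ≡ 63 (mod 401)
173^8 = (173^4)^2 ≡ 63^2 = 3969 ≡ 360 (mod 401)
173^16 = (173^8)^2 ≡ 360^2 = 129600 ≡ 77 (mod 401)
173^21 = 173^16 · 173^4 · 173^1 ≡ 77 · 63 · 173 ≡ 331 (mod 401).

331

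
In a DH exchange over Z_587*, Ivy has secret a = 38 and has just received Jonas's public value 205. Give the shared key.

451

Shared key K = 205^38 mod 587.
205^1 ≡ 205 (mod 587)
205^2 = (205^1)^2 ≡ 205^2 = 42025 ≡ 348 (mod 587)
205^4 = (205^2)^2 ≡ 348^2 = 121104 ≡ 182 (mod 587)
205^8 = (205^4)^2 ≡ 182^2 = 33124 ≡ 252 (mod 587)
205^16 = (205^8)^2 ≡ 252^2 = 63504 ≡ 108 (mod 587)
205^32 = (205^16)^2 ≡ 108^2 = 11664 ≡ 511 (mod 587)
205^38 = 205^32 · 205^4 · 205^2 ≡ 511 · 182 · 348 ≡ 451 (mod 587).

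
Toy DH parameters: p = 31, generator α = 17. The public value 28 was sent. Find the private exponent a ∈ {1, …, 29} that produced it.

28

Try successive powers of 17 modulo 31:
17^1 ≡ 17
17^2 ≡ 10
17^3 ≡ 15
17^4 ≡ 7
17^5 ≡ 26
17^6 ≡ 8
17^7 ≡ 12
17^8 ≡ 18
17^9 ≡ 27
17^10 ≡ 25
17^11 ≡ 22
17^12 ≡ 2
17^13 ≡ 3
17^14 ≡ 20
17^15 ≡ 30
17^16 ≡ 14
17^17 ≡ 21
17^18 ≡ 16
17^19 ≡ 24
17^20 ≡ 5
17^21 ≡ 23
17^22 ≡ 19
17^23 ≡ 13
17^24 ≡ 4
17^25 ≡ 6
17^26 ≡ 9
17^27 ≡ 29
17^28 ≡ 28
Found: a = 28.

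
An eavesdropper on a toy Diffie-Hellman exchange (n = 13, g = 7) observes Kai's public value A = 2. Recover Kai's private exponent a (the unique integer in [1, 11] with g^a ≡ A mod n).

Try successive powers of 7 modulo 13:
7^1 ≡ 7
7^2 ≡ 10
7^3 ≡ 5
7^4 ≡ 9
7^5 ≡ 11
7^6 ≡ 12
7^7 ≡ 6
7^8 ≡ 3
7^9 ≡ 8
7^10 ≡ 4
7^11 ≡ 2
Found: a = 11.

11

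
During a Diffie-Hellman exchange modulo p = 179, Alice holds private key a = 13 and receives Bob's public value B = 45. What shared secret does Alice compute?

117

Shared key K = 45^13 mod 179.
45^1 ≡ 45 (mod 179)
45^2 = (45^1)^2 ≡ 45^2 = 2025 ≡ 56 (mod 179)
45^4 = (45^2)^2 ≡ 56^2 = 3136 ≡ 93 (mod 179)
45^8 = (45^4)^2 ≡ 93^2 = 8649 ≡ 57 (mod 179)
45^13 = 45^8 · 45^4 · 45^1 ≡ 57 · 93 · 45 ≡ 117 (mod 179).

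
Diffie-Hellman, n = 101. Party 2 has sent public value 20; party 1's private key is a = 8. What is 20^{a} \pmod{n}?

54

Shared key K = 20^8 mod 101.
20^1 ≡ 20 (mod 101)
20^2 = (20^1)^2 ≡ 20^2 = 400 ≡ 97 (mod 101)
20^4 = (20^2)^2 ≡ 97^2 = 9409 ≡ 16 (mod 101)
20^8 = (20^4)^2 ≡ 16^2 = 256 ≡ 54 (mod 101)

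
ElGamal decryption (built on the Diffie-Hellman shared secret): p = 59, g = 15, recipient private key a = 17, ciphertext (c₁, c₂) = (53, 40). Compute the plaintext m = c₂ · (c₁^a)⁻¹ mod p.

Shared mask s = c₁^a mod p = 53^17 mod 59.
53^1 ≡ 53 (mod 59)
53^2 = (53^1)^2 ≡ 53^2 = 2809 ≡ 36 (mod 59)
53^4 = (53^2)^2 ≡ 36^2 = 1296 ≡ 57 (mod 59)
53^8 = (53^4)^2 ≡ 57^2 = 3249 ≡ 4 (mod 59)
53^16 = (53^8)^2 ≡ 4^2 = 16 ≡ 16 (mod 59)
53^17 = 53^16 · 53^1 ≡ 16 · 53 ≡ 22 (mod 59).
So s = 22; s⁻¹ ≡ 51 (mod 59).
m = c₂ · s⁻¹ mod 59 = 40 · 51 mod 59 = 34.

34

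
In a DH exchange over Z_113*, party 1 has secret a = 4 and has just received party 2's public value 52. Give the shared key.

64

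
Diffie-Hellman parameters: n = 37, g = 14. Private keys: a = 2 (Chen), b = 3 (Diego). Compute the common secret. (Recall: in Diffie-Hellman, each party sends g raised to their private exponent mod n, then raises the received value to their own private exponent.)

36

Diego sends B = g^b mod n = 14^3 mod 37.
14^1 ≡ 14 (mod 37)
14^2 = (14^1)^2 ≡ 14^2 = 196 ≡ 11 (mod 37)
14^3 = 14^2 · 14^1 ≡ 11 · 14 ≡ 6 (mod 37).
So B = 6. Chen then computes K = B^a mod n = 6^2 mod 37.
6^1 ≡ 6 (mod 37)
6^2 = (6^1)^2 ≡ 6^2 = 36 ≡ 36 (mod 37)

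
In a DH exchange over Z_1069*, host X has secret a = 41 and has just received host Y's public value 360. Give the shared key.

535

Shared key K = 360^41 mod 1069.
360^1 ≡ 360 (mod 1069)
360^2 = (360^1)^2 ≡ 360^2 = 129600 ≡ 251 (mod 1069)
360^4 = (360^2)^2 ≡ 251^2 = 63001 ≡ 999 (mod 1069)
360^8 = (360^4)^2 ≡ 999^2 = 998001 ≡ 624 (mod 1069)
360^16 = (360^8)^2 ≡ 624^2 = 389376 ≡ 260 (mod 1069)
360^32 = (360^16)^2 ≡ 260^2 = 67600 ≡ 253 (mod 1069)
360^41 = 360^32 · 360^8 · 360^1 ≡ 253 · 624 · 360 ≡ 535 (mod 1069).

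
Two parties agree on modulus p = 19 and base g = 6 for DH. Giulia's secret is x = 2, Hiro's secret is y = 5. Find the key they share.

6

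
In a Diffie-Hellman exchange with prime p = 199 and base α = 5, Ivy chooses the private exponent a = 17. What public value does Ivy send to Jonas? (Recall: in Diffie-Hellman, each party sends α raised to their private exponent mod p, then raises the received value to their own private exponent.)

123

Public value = 5^17 mod 199.
5^1 ≡ 5 (mod 199)
5^2 = (5^1)^2 ≡ 5^2 = 25 ≡ 25 (mod 199)
5^4 = (5^2)^2 ≡ 25^2 = 625 ≡ 28 (mod 199)
5^8 = (5^4)^2 ≡ 28^2 = 784 ≡ 187 (mod 199)
5^16 = (5^8)^2 ≡ 187^2 = 34969 ≡ 144 (mod 199)
5^17 = 5^16 · 5^1 ≡ 144 · 5 ≡ 123 (mod 199).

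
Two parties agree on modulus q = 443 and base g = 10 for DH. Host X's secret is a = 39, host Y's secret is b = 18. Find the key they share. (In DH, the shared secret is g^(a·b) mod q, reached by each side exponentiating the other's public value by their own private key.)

409

Host Y sends B = g^b mod q = 10^18 mod 443.
10^1 ≡ 10 (mod 443)
10^2 = (10^1)^2 ≡ 10^2 = 100 ≡ 100 (mod 443)
10^4 = (10^2)^2 ≡ 100^2 = 10000 ≡ 254 (mod 443)
10^8 = (10^4)^2 ≡ 254^2 = 64516 ≡ 281 (mod 443)
10^16 = (10^8)^2 ≡ 281^2 = 78961 ≡ 107 (mod 443)
10^18 = 10^16 · 10^2 ≡ 107 · 100 ≡ 68 (mod 443).
So B = 68. Host X then computes K = B^a mod q = 68^39 mod 443.
68^1 ≡ 68 (mod 443)
68^2 = (68^1)^2 ≡ 68^2 = 4624 ≡ 194 (mod 443)
68^4 = (68^2)^2 ≡ 194^2 = 37636 ≡ 424 (mod 443)
68^8 = (68^4)^2 ≡ 424^2 = 179776 ≡ 361 (mod 443)
68^16 = (68^8)^2 ≡ 361^2 = 130321 ≡ 79 (mod 443)
68^32 = (68^16)^2 ≡ 79^2 = 6241 ≡ 39 (mod 443)
68^39 = 68^32 · 68^4 · 68^2 · 68^1 ≡ 39 · 424 · 194 · 68 ≡ 409 (mod 443).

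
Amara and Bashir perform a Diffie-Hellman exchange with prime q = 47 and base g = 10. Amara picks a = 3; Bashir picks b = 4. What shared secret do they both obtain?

32

Bashir sends B = g^b mod q = 10^4 mod 47.
10^1 ≡ 10 (mod 47)
10^2 = (10^1)^2 ≡ 10^2 = 100 ≡ 6 (mod 47)
10^4 = (10^2)^2 ≡ 6^2 = 36 ≡ 36 (mod 47)
So B = 36. Amara then computes K = B^a mod q = 36^3 mod 47.
36^1 ≡ 36 (mod 47)
36^2 = (36^1)^2 ≡ 36^2 = 1296 ≡ 27 (mod 47)
36^3 = 36^2 · 36^1 ≡ 27 · 36 ≡ 32 (mod 47).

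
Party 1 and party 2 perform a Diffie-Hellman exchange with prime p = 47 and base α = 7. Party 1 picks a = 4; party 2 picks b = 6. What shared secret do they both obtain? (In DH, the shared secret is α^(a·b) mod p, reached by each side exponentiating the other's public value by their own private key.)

7

Party 1 sends A = α^a mod p = 7^4 mod 47.
7^1 ≡ 7 (mod 47)
7^2 = (7^1)^2 ≡ 7^2 = 49 ≡ 2 (mod 47)
7^4 = (7^2)^2 ≡ 2^2 = 4 ≡ 4 (mod 47)
So A = 4. Party 2 then computes K = A^b mod p = 4^6 mod 47.
4^1 ≡ 4 (mod 47)
4^2 = (4^1)^2 ≡ 4^2 = 16 ≡ 16 (mod 47)
4^4 = (4^2)^2 ≡ 16^2 = 256 ≡ 21 (mod 47)
4^6 = 4^4 · 4^2 ≡ 21 · 16 ≡ 7 (mod 47).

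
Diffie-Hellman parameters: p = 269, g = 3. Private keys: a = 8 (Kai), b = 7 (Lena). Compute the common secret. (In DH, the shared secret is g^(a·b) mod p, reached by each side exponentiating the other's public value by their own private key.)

Lena sends B = g^b mod p = 3^7 mod 269.
3^1 ≡ 3 (mod 269)
3^2 = (3^1)^2 ≡ 3^2 = 9 ≡ 9 (mod 269)
3^4 = (3^2)^2 ≡ 9^2 = 81 ≡ 81 (mod 269)
3^7 = 3^4 · 3^2 · 3^1 ≡ 81 · 9 · 3 ≡ 35 (mod 269).
So B = 35. Kai then computes K = B^a mod p = 35^8 mod 269.
35^1 ≡ 35 (mod 269)
35^2 = (35^1)^2 ≡ 35^2 = 1225 ≡ 149 (mod 269)
35^4 = (35^2)^2 ≡ 149^2 = 22201 ≡ 143 (mod 269)
35^8 = (35^4)^2 ≡ 143^2 = 20449 ≡ 5 (mod 269)

5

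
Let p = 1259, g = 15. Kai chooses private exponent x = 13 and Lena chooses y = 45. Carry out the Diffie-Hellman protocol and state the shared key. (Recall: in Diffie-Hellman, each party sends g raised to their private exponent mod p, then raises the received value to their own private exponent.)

1024

Lena sends B = g^y mod p = 15^45 mod 1259.
15^1 ≡ 15 (mod 1259)
15^2 = (15^1)^2 ≡ 15^2 = 225 ≡ 225 (mod 1259)
15^4 = (15^2)^2 ≡ 225^2 = 50625 ≡ 265 (mod 1259)
15^8 = (15^4)^2 ≡ 265^2 = 70225 ≡ 980 (mod 1259)
15^16 = (15^8)^2 ≡ 980^2 = 960400 ≡ 1042 (mod 1259)
15^32 = (15^16)^2 ≡ 1042^2 = 1085764 ≡ 506 (mod 1259)
15^45 = 15^32 · 15^8 · 15^4 · 15^1 ≡ 506 · 980 · 265 · 15 ≡ 1125 (mod 1259).
So B = 1125. Kai then computes K = B^x mod p = 1125^13 mod 1259.
1125^1 ≡ 1125 (mod 1259)
1125^2 = (1125^1)^2 ≡ 1125^2 = 1265625 ≡ 330 (mod 1259)
1125^4 = (1125^2)^2 ≡ 330^2 = 108900 ≡ 626 (mod 1259)
1125^8 = (1125^4)^2 ≡ 626^2 = 391876 ≡ 327 (mod 1259)
1125^13 = 1125^8 · 1125^4 · 1125^1 ≡ 327 · 626 · 1125 ≡ 1024 (mod 1259).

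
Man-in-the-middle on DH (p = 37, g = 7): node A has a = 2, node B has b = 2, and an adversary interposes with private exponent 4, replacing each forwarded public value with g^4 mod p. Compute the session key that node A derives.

16

Node A receives an adversary's public value M = 7^4 mod 37 instead of the honest one.
7^1 ≡ 7 (mod 37)
7^2 = (7^1)^2 ≡ 7^2 = 49 ≡ 12 (mod 37)
7^4 = (7^2)^2 ≡ 12^2 = 144 ≡ 33 (mod 37)
So M = 33. Node A computes K = M^2 mod 37.
33^1 ≡ 33 (mod 37)
33^2 = (33^1)^2 ≡ 33^2 = 1089 ≡ 16 (mod 37)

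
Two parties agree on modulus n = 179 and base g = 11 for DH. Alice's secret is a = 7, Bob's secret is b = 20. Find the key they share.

Alice sends A = g^a mod n = 11^7 mod 179.
11^1 ≡ 11 (mod 179)
11^2 = (11^1)^2 ≡ 11^2 = 121 ≡ 121 (mod 179)
11^4 = (11^2)^2 ≡ 121^2 = 14641 ≡ 142 (mod 179)
11^7 = 11^4 · 11^2 · 11^1 ≡ 142 · 121 · 11 ≡ 157 (mod 179).
So A = 157. Bob then computes K = A^b mod n = 157^20 mod 179.
157^1 ≡ 157 (mod 179)
157^2 = (157^1)^2 ≡ 157^2 = 24649 ≡ 126 (mod 179)
157^4 = (157^2)^2 ≡ 126^2 = 15876 ≡ 124 (mod 179)
157^8 = (157^4)^2 ≡ 124^2 = 15376 ≡ 161 (mod 179)
157^16 = (157^8)^2 ≡ 161^2 = 25921 ≡ 145 (mod 179)
157^20 = 157^16 · 157^4 ≡ 145 · 124 ≡ 80 (mod 179).

80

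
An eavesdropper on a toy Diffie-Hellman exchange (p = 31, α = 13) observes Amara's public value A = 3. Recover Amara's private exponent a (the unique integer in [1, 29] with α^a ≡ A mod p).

11

Try successive powers of 13 modulo 31:
13^1 ≡ 13
13^2 ≡ 14
13^3 ≡ 27
13^4 ≡ 10
13^5 ≡ 6
13^6 ≡ 16
13^7 ≡ 22
13^8 ≡ 7
13^9 ≡ 29
13^10 ≡ 5
13^11 ≡ 3
Found: a = 11.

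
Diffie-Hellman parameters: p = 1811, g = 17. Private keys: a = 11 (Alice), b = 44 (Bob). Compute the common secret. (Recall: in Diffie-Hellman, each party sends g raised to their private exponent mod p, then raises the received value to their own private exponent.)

Bob sends B = g^b mod p = 17^44 mod 1811.
17^1 ≡ 17 (mod 1811)
17^2 = (17^1)^2 ≡ 17^2 = 289 ≡ 289 (mod 1811)
17^4 = (17^2)^2 ≡ 289^2 = 83521 ≡ 215 (mod 1811)
17^8 = (17^4)^2 ≡ 215^2 = 46225 ≡ 950 (mod 1811)
17^16 = (17^8)^2 ≡ 950^2 = 902500 ≡ 622 (mod 1811)
17^32 = (17^16)^2 ≡ 622^2 = 386884 ≡ 1141 (mod 1811)
17^44 = 17^32 · 17^8 · 17^4 ≡ 1141 · 950 · 215 ≡ 715 (mod 1811).
So B = 715. Alice then computes K = B^a mod p = 715^11 mod 1811.
715^1 ≡ 715 (mod 1811)
715^2 = (715^1)^2 ≡ 715^2 = 511225 ≡ 523 (mod 1811)
715^4 = (715^2)^2 ≡ 523^2 = 273529 ≡ 68 (mod 1811)
715^8 = (715^4)^2 ≡ 68^2 = 4624 ≡ 1002 (mod 1811)
715^11 = 715^8 · 715^2 · 715^1 ≡ 1002 · 523 · 715 ≡ 612 (mod 1811).

612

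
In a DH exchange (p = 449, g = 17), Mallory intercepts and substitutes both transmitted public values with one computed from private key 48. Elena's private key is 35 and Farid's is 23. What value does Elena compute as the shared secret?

Elena receives Mallory's public value M = 17^48 mod 449 instead of the honest one.
17^1 ≡ 17 (mod 449)
17^2 = (17^1)^2 ≡ 17^2 = 289 ≡ 289 (mod 449)
17^4 = (17^2)^2 ≡ 289^2 = 83521 ≡ 7 (mod 449)
17^8 = (17^4)^2 ≡ 7^2 = 49 ≡ 49 (mod 449)
17^16 = (17^8)^2 ≡ 49^2 = 2401 ≡ 156 (mod 449)
17^32 = (17^16)^2 ≡ 156^2 = 24336 ≡ 90 (mod 449)
17^48 = 17^32 · 17^16 ≡ 90 · 156 ≡ 121 (mod 449).
So M = 121. Elena computes K = M^35 mod 449.
121^1 ≡ 121 (mod 449)
121^2 = (121^1)^2 ≡ 121^2 = 14641 ≡ 273 (mod 449)
121^4 = (121^2)^2 ≡ 273^2 = 74529 ≡ 444 (mod 449)
121^8 = (121^4)^2 ≡ 444^2 = 197136 ≡ 25 (mod 449)
121^16 = (121^8)^2 ≡ 25^2 = 625 ≡ 176 (mod 449)
121^32 = (121^16)^2 ≡ 176^2 = 30976 ≡ 444 (mod 449)
121^35 = 121^32 · 121^2 · 121^1 ≡ 444 · 273 · 121 ≡ 67 (mod 449).

67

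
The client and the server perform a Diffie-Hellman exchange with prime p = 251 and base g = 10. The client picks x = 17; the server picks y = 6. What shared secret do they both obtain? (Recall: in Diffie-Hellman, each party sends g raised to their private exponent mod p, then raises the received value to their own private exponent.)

The server sends B = g^y mod p = 10^6 mod 251.
10^1 ≡ 10 (mod 251)
10^2 = (10^1)^2 ≡ 10^2 = 100 ≡ 100 (mod 251)
10^4 = (10^2)^2 ≡ 100^2 = 10000 ≡ 211 (mod 251)
10^6 = 10^4 · 10^2 ≡ 211 · 100 ≡ 16 (mod 251).
So B = 16. The client then computes K = B^x mod p = 16^17 mod 251.
16^1 ≡ 16 (mod 251)
16^2 = (16^1)^2 ≡ 16^2 = 256 ≡ 5 (mod 251)
16^4 = (16^2)^2 ≡ 5^2 = 25 ≡ 25 (mod 251)
16^8 = (16^4)^2 ≡ 25^2 = 625 ≡ 123 (mod 251)
16^16 = (16^8)^2 ≡ 123^2 = 15129 ≡ 69 (mod 251)
16^17 = 16^16 · 16^1 ≡ 69 · 16 ≡ 100 (mod 251).

100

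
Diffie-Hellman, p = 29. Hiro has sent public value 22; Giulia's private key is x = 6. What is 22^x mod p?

25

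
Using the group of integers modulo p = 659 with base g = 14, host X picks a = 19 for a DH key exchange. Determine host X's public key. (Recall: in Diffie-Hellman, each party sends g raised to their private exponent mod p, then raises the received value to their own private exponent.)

Public value = 14^19 mod 659.
14^1 ≡ 14 (mod 659)
14^2 = (14^1)^2 ≡ 14^2 = 196 ≡ 196 (mod 659)
14^4 = (14^2)^2 ≡ 196^2 = 38416 ≡ 194 (mod 659)
14^8 = (14^4)^2 ≡ 194^2 = 37636 ≡ 73 (mod 659)
14^16 = (14^8)^2 ≡ 73^2 = 5329 ≡ 57 (mod 659)
14^19 = 14^16 · 14^2 · 14^1 ≡ 57 · 196 · 14 ≡ 225 (mod 659).

225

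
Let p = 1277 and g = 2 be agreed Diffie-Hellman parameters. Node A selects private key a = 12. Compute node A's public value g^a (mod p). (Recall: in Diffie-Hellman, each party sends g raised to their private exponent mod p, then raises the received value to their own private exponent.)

265

Public value = 2^12 (mod 1277).
2^1 ≡ 2 (mod 1277)
2^2 = (2^1)^2 ≡ 2^2 = 4 ≡ 4 (mod 1277)
2^4 = (2^2)^2 ≡ 4^2 = 16 ≡ 16 (mod 1277)
2^8 = (2^4)^2 ≡ 16^2 = 256 ≡ 256 (mod 1277)
2^12 = 2^8 · 2^4 ≡ 256 · 16 ≡ 265 (mod 1277).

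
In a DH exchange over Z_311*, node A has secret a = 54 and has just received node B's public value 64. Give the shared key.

212

Shared key K = 64^54 mod 311.
64^1 ≡ 64 (mod 311)
64^2 = (64^1)^2 ≡ 64^2 = 4096 ≡ 53 (mod 311)
64^4 = (64^2)^2 ≡ 53^2 = 2809 ≡ 10 (mod 311)
64^8 = (64^4)^2 ≡ 10^2 = 100 ≡ 100 (mod 311)
64^16 = (64^8)^2 ≡ 100^2 = 10000 ≡ 48 (mod 311)
64^32 = (64^16)^2 ≡ 48^2 = 2304 ≡ 127 (mod 311)
64^54 = 64^32 · 64^16 · 64^4 · 64^2 ≡ 127 · 48 · 10 · 53 ≡ 212 (mod 311).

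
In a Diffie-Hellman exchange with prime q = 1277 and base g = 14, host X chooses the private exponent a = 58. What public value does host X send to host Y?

Public value = 14^{58} \pmod{1277}.
14^1 ≡ 14 (mod 1277)
14^2 = (14^1)^2 ≡ 14^2 = 196 ≡ 196 (mod 1277)
14^4 = (14^2)^2 ≡ 196^2 = 38416 ≡ 106 (mod 1277)
14^8 = (14^4)^2 ≡ 106^2 = 11236 ≡ 1020 (mod 1277)
14^16 = (14^8)^2 ≡ 1020^2 = 1040400 ≡ 922 (mod 1277)
14^32 = (14^16)^2 ≡ 922^2 = 850084 ≡ 879 (mod 1277)
14^58 = 14^32 · 14^16 · 14^8 · 14^2 ≡ 879 · 922 · 1020 · 196 ≡ 802 (mod 1277).

802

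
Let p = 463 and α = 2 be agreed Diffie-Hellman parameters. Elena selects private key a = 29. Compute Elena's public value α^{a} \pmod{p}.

Public value = 2^{29} \pmod{463}.
2^1 ≡ 2 (mod 463)
2^2 = (2^1)^2 ≡ 2^2 = 4 ≡ 4 (mod 463)
2^4 = (2^2)^2 ≡ 4^2 = 16 ≡ 16 (mod 463)
2^8 = (2^4)^2 ≡ 16^2 = 256 ≡ 256 (mod 463)
2^16 = (2^8)^2 ≡ 256^2 = 65536 ≡ 253 (mod 463)
2^29 = 2^16 · 2^8 · 2^4 · 2^1 ≡ 253 · 256 · 16 · 2 ≡ 188 (mod 463).

188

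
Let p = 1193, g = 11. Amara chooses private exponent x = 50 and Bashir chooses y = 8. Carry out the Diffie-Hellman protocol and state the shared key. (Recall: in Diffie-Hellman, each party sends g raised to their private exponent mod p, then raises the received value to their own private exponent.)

338

Amara sends A = g^x mod p = 11^50 mod 1193.
11^1 ≡ 11 (mod 1193)
11^2 = (11^1)^2 ≡ 11^2 = 121 ≡ 121 (mod 1193)
11^4 = (11^2)^2 ≡ 121^2 = 14641 ≡ 325 (mod 1193)
11^8 = (11^4)^2 ≡ 325^2 = 105625 ≡ 641 (mod 1193)
11^16 = (11^8)^2 ≡ 641^2 = 410881 ≡ 489 (mod 1193)
11^32 = (11^16)^2 ≡ 489^2 = 239121 ≡ 521 (mod 1193)
11^50 = 11^32 · 11^16 · 11^2 ≡ 521 · 489 · 121 ≡ 1122 (mod 1193).
So A = 1122. Bashir then computes K = A^y mod p = 1122^8 mod 1193.
1122^1 ≡ 1122 (mod 1193)
1122^2 = (1122^1)^2 ≡ 1122^2 = 1258884 ≡ 269 (mod 1193)
1122^4 = (1122^2)^2 ≡ 269^2 = 72361 ≡ 781 (mod 1193)
1122^8 = (1122^4)^2 ≡ 781^2 = 609961 ≡ 338 (mod 1193)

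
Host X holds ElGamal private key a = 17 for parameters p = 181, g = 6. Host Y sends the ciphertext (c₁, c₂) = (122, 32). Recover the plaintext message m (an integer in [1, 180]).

163

Shared mask s = c₁^a mod p = 122^17 mod 181.
122^1 ≡ 122 (mod 181)
122^2 = (122^1)^2 ≡ 122^2 = 14884 ≡ 42 (mod 181)
122^4 = (122^2)^2 ≡ 42^2 = 1764 ≡ 135 (mod 181)
122^8 = (122^4)^2 ≡ 135^2 = 18225 ≡ 125 (mod 181)
122^16 = (122^8)^2 ≡ 125^2 = 15625 ≡ 59 (mod 181)
122^17 = 122^16 · 122^1 ≡ 59 · 122 ≡ 139 (mod 181).
So s = 139; s⁻¹ ≡ 56 (mod 181).
m = c₂ · s⁻¹ mod 181 = 32 · 56 mod 181 = 163.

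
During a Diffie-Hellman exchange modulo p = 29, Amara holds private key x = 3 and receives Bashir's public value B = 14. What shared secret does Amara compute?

18

Shared key K = 14^3 mod 29.
14^1 ≡ 14 (mod 29)
14^2 = (14^1)^2 ≡ 14^2 = 196 ≡ 22 (mod 29)
14^3 = 14^2 · 14^1 ≡ 22 · 14 ≡ 18 (mod 29).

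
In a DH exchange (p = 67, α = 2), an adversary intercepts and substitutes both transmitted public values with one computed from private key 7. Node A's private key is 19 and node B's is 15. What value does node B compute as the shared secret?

Node B receives an adversary's public value M = 2^7 mod 67 instead of the honest one.
2^1 ≡ 2 (mod 67)
2^2 = (2^1)^2 ≡ 2^2 = 4 ≡ 4 (mod 67)
2^4 = (2^2)^2 ≡ 4^2 = 16 ≡ 16 (mod 67)
2^7 = 2^4 · 2^2 · 2^1 ≡ 16 · 4 · 2 ≡ 61 (mod 67).
So M = 61. Node B computes K = M^15 mod 67.
61^1 ≡ 61 (mod 67)
61^2 = (61^1)^2 ≡ 61^2 = 3721 ≡ 36 (mod 67)
61^4 = (61^2)^2 ≡ 36^2 = 1296 ≡ 23 (mod 67)
61^8 = (61^4)^2 ≡ 23^2 = 529 ≡ 60 (mod 67)
61^15 = 61^8 · 61^4 · 61^2 · 61^1 ≡ 60 · 23 · 36 · 61 ≡ 3 (mod 67).

3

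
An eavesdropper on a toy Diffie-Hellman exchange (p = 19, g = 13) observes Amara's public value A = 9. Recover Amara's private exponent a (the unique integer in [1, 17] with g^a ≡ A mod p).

Try successive powers of 13 modulo 19:
13^1 ≡ 13
13^2 ≡ 17
13^3 ≡ 12
13^4 ≡ 4
13^5 ≡ 14
13^6 ≡ 11
13^7 ≡ 10
13^8 ≡ 16
13^9 ≡ 18
13^10 ≡ 6
13^11 ≡ 2
13^12 ≡ 7
13^13 ≡ 15
13^14 ≡ 5
13^15 ≡ 8
13^16 ≡ 9
Found: a = 16.

16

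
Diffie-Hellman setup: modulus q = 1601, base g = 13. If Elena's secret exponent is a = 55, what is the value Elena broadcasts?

147

Public value = 13^55 mod 1601.
13^1 ≡ 13 (mod 1601)
13^2 = (13^1)^2 ≡ 13^2 = 169 ≡ 169 (mod 1601)
13^4 = (13^2)^2 ≡ 169^2 = 28561 ≡ 1344 (mod 1601)
13^8 = (13^4)^2 ≡ 1344^2 = 1806336 ≡ 408 (mod 1601)
13^16 = (13^8)^2 ≡ 408^2 = 166464 ≡ 1561 (mod 1601)
13^32 = (13^16)^2 ≡ 1561^2 = 2436721 ≡ 1600 (mod 1601)
13^55 = 13^32 · 13^16 · 13^4 · 13^2 · 13^1 ≡ 1600 · 1561 · 1344 · 169 · 13 ≡ 147 (mod 1601).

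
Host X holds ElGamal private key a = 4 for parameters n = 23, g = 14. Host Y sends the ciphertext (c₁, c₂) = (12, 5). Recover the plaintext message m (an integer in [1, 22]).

Shared mask s = c₁^a mod n = 12^4 mod 23.
12^1 ≡ 12 (mod 23)
12^2 = (12^1)^2 ≡ 12^2 = 144 ≡ 6 (mod 23)
12^4 = (12^2)^2 ≡ 6^2 = 36 ≡ 13 (mod 23)
So s = 13; s⁻¹ ≡ 16 (mod 23).
m = c₂ · s⁻¹ mod 23 = 5 · 16 mod 23 = 11.

11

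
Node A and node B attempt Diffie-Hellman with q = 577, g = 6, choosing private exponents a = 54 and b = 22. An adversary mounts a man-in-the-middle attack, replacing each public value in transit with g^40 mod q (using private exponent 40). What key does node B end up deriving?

384

Node B receives an adversary's public value M = 6^40 mod 577 instead of the honest one.
6^1 ≡ 6 (mod 577)
6^2 = (6^1)^2 ≡ 6^2 = 36 ≡ 36 (mod 577)
6^4 = (6^2)^2 ≡ 36^2 = 1296 ≡ 142 (mod 577)
6^8 = (6^4)^2 ≡ 142^2 = 20164 ≡ 546 (mod 577)
6^16 = (6^8)^2 ≡ 546^2 = 298116 ≡ 384 (mod 577)
6^32 = (6^16)^2 ≡ 384^2 = 147456 ≡ 321 (mod 577)
6^40 = 6^32 · 6^8 ≡ 321 · 546 ≡ 435 (mod 577).
So M = 435. Node B computes K = M^22 mod 577.
435^1 ≡ 435 (mod 577)
435^2 = (435^1)^2 ≡ 435^2 = 189225 ≡ 546 (mod 577)
435^4 = (435^2)^2 ≡ 546^2 = 298116 ≡ 384 (mod 577)
435^8 = (435^4)^2 ≡ 384^2 = 147456 ≡ 321 (mod 577)
435^16 = (435^8)^2 ≡ 321^2 = 103041 ≡ 335 (mod 577)
435^22 = 435^16 · 435^4 · 435^2 ≡ 335 · 384 · 546 ≡ 384 (mod 577).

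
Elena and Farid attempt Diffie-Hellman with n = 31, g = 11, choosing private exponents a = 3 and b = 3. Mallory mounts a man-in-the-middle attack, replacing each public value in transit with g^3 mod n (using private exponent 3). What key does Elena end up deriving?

23

Elena receives Mallory's public value M = 11^3 mod 31 instead of the honest one.
11^1 ≡ 11 (mod 31)
11^2 = (11^1)^2 ≡ 11^2 = 121 ≡ 28 (mod 31)
11^3 = 11^2 · 11^1 ≡ 28 · 11 ≡ 29 (mod 31).
So M = 29. Elena computes K = M^3 mod 31.
29^1 ≡ 29 (mod 31)
29^2 = (29^1)^2 ≡ 29^2 = 841 ≡ 4 (mod 31)
29^3 = 29^2 · 29^1 ≡ 4 · 29 ≡ 23 (mod 31).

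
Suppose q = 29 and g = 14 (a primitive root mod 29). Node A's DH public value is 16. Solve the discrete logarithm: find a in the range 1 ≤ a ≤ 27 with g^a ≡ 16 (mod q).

24

Try successive powers of 14 modulo 29:
14^1 ≡ 14
14^2 ≡ 22
14^3 ≡ 18
14^4 ≡ 20
14^5 ≡ 19
14^6 ≡ 5
14^7 ≡ 12
14^8 ≡ 23
14^9 ≡ 3
14^10 ≡ 13
14^11 ≡ 8
14^12 ≡ 25
14^13 ≡ 2
14^14 ≡ 28
14^15 ≡ 15
14^16 ≡ 7
14^17 ≡ 11
14^18 ≡ 9
14^19 ≡ 10
14^20 ≡ 24
14^21 ≡ 17
14^22 ≡ 6
14^23 ≡ 26
14^24 ≡ 16
Found: a = 24.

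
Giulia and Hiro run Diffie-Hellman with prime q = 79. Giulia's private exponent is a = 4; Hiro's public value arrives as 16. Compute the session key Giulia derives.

Shared key K = 16^4 mod 79.
16^1 ≡ 16 (mod 79)
16^2 = (16^1)^2 ≡ 16^2 = 256 ≡ 19 (mod 79)
16^4 = (16^2)^2 ≡ 19^2 = 361 ≡ 45 (mod 79)

45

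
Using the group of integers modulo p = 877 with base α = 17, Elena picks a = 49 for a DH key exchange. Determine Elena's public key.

83

Public value = 17^49 (mod 877).
17^1 ≡ 17 (mod 877)
17^2 = (17^1)^2 ≡ 17^2 = 289 ≡ 289 (mod 877)
17^4 = (17^2)^2 ≡ 289^2 = 83521 ≡ 206 (mod 877)
17^8 = (17^4)^2 ≡ 206^2 = 42436 ≡ 340 (mod 877)
17^16 = (17^8)^2 ≡ 340^2 = 115600 ≡ 713 (mod 877)
17^32 = (17^16)^2 ≡ 713^2 = 508369 ≡ 586 (mod 877)
17^49 = 17^32 · 17^16 · 17^1 ≡ 586 · 713 · 17 ≡ 83 (mod 877).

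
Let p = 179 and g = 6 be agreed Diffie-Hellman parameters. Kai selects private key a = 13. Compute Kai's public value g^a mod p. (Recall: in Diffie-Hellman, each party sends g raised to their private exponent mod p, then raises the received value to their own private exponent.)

7

Public value = 6^13 mod 179.
6^1 ≡ 6 (mod 179)
6^2 = (6^1)^2 ≡ 6^2 = 36 ≡ 36 (mod 179)
6^4 = (6^2)^2 ≡ 36^2 = 1296 ≡ 43 (mod 179)
6^8 = (6^4)^2 ≡ 43^2 = 1849 ≡ 59 (mod 179)
6^13 = 6^8 · 6^4 · 6^1 ≡ 59 · 43 · 6 ≡ 7 (mod 179).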